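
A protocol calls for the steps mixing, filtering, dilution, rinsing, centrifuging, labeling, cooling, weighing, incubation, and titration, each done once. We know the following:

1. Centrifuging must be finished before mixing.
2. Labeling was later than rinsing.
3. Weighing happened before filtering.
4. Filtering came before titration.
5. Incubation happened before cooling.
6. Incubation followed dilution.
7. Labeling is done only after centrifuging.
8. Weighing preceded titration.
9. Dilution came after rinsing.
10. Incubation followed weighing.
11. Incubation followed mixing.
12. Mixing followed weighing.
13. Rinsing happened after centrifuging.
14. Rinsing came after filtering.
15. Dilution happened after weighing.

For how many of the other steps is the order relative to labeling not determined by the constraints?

5

Forced before labeling: centrifuging, filtering, rinsing, and weighing.
That leaves cooling, dilution, incubation, mixing, and titration with no forced order relative to labeling — 5.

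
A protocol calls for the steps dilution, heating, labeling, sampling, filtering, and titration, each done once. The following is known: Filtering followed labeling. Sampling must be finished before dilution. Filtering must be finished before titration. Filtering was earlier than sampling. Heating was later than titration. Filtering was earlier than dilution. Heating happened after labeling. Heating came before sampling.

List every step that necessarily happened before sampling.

Directly stated before sampling: filtering and heating.
Labeling reaches sampling via labeling → heating → sampling.
Titration reaches sampling via titration → heating → sampling.
No chain forces dilution ahead of sampling.

filtering, heating, labeling, titration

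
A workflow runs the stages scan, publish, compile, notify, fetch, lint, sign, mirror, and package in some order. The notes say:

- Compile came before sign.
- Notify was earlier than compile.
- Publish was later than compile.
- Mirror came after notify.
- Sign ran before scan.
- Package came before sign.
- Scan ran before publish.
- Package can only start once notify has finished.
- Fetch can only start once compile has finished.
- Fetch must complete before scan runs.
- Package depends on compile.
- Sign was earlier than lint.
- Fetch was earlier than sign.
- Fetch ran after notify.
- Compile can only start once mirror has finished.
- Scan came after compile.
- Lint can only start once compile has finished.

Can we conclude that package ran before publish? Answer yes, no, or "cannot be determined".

yes

Chain the constraints: package → sign → scan → publish. Each link is directly stated, so package comes before publish.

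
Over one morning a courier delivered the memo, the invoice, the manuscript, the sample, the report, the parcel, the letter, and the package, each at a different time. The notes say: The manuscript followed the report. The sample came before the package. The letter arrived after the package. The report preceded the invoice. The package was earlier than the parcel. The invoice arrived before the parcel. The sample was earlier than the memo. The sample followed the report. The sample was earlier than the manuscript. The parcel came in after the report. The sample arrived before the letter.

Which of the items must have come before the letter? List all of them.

Directly stated before the letter: the package and the sample.
The report reaches the letter via the report → the sample → the letter.

the package, the report, the sample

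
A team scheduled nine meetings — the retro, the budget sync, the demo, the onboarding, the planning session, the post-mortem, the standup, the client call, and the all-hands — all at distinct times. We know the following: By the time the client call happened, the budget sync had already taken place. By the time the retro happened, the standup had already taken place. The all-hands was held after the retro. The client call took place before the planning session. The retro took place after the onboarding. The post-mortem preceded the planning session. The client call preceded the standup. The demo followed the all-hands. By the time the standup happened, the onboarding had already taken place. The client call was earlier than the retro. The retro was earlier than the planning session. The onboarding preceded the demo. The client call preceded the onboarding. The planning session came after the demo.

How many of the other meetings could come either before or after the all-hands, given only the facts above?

1

Forced before the all-hands: the budget sync, the client call, the onboarding, the retro, and the standup; forced after the all-hands: the demo and the planning session.
That leaves the post-mortem with no forced order relative to the all-hands — 1.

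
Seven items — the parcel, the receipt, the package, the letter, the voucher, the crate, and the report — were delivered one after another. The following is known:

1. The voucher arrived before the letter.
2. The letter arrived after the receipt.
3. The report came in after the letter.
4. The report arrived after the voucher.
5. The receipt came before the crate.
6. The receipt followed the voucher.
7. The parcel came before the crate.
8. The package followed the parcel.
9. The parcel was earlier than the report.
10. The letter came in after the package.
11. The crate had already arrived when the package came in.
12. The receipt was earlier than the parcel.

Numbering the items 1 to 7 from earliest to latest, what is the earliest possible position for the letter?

The crate, the package, the parcel, the receipt, and the voucher must all come before the letter — 5 forced predecessors.
Nothing else is forced ahead of the letter, so its earliest slot is position 5 + 1 = 6.

6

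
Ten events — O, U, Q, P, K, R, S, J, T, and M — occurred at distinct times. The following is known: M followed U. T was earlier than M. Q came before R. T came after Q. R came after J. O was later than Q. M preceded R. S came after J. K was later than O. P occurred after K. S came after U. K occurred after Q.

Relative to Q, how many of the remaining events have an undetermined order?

Forced after Q: K, M, O, P, R, and T.
That leaves J, S, and U with no forced order relative to Q — 3.

3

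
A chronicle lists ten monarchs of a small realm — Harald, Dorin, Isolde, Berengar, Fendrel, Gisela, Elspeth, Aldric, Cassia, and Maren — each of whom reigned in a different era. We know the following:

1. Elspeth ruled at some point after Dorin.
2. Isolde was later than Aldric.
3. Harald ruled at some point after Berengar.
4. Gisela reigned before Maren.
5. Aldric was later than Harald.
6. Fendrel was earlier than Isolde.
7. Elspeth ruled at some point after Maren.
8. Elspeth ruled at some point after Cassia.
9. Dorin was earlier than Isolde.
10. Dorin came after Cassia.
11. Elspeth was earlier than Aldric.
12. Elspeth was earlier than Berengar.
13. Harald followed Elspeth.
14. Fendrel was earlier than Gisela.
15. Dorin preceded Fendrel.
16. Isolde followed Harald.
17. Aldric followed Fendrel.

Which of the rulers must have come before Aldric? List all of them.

Berengar, Cassia, Dorin, Elspeth, Fendrel, Gisela, Harald, Maren

Directly stated before Aldric: Elspeth, Fendrel, and Harald.
Berengar reaches Aldric via Berengar → Harald → Aldric.
Cassia reaches Aldric via Cassia → Elspeth → Aldric.
Dorin reaches Aldric via Dorin → Fendrel → Aldric.
Likewise Gisela and Maren each reach Aldric by chaining the stated constraints.
No chain forces Isolde ahead of Aldric.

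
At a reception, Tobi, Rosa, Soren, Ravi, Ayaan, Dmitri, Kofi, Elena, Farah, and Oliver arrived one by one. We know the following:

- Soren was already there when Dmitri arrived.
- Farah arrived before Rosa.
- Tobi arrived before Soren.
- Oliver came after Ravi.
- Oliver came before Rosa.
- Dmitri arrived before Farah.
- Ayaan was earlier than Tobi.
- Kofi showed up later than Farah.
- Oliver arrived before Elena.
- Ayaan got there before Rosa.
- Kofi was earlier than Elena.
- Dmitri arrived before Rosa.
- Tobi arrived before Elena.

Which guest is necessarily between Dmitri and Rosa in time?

Farah

Tracing the constraints gives Dmitri → Farah → Rosa, so Farah sits after Dmitri and before Rosa.
No other guest is forced both after Dmitri and before Rosa.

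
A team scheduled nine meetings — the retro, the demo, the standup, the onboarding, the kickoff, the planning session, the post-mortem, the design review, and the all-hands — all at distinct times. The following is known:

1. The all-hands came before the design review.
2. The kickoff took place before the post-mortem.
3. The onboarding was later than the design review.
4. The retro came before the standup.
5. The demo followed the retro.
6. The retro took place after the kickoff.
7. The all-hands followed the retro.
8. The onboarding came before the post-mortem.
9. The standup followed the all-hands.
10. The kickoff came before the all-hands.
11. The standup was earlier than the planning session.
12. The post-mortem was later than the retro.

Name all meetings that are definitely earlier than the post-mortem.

the all-hands, the design review, the kickoff, the onboarding, the retro

Directly stated before the post-mortem: the kickoff, the onboarding, and the retro.
The all-hands reaches the post-mortem via the all-hands → the design review → the onboarding → the post-mortem.
The design review reaches the post-mortem via the design review → the onboarding → the post-mortem.
No chain forces the planning session (or any of the others) ahead of the post-mortem.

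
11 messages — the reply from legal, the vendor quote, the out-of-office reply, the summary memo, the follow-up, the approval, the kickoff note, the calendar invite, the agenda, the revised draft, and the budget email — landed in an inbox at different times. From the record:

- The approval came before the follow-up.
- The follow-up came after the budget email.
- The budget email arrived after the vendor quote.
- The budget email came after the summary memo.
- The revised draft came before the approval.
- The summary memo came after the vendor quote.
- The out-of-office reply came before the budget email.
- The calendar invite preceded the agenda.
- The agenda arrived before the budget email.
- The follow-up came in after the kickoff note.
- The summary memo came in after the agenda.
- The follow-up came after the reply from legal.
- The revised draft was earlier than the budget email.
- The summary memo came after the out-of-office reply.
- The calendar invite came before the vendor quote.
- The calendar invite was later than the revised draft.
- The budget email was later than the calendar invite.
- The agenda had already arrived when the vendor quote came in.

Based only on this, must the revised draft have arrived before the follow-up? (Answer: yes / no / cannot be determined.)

Chain the constraints: the revised draft → the budget email → the follow-up. Each link is directly stated, so the revised draft comes before the follow-up.

yes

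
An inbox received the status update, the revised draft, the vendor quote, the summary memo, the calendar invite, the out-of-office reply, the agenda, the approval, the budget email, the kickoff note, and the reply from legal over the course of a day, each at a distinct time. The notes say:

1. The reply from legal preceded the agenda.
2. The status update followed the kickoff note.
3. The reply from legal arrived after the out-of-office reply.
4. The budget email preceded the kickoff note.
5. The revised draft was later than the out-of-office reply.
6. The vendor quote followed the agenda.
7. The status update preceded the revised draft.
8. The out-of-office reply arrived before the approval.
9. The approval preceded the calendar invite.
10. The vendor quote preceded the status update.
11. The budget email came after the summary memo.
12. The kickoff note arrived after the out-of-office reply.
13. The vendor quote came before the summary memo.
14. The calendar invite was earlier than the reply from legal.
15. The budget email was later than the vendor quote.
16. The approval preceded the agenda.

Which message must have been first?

The out-of-office reply has a chain of constraints placing it before every other message, so the out-of-office reply must be first.

the out-of-office reply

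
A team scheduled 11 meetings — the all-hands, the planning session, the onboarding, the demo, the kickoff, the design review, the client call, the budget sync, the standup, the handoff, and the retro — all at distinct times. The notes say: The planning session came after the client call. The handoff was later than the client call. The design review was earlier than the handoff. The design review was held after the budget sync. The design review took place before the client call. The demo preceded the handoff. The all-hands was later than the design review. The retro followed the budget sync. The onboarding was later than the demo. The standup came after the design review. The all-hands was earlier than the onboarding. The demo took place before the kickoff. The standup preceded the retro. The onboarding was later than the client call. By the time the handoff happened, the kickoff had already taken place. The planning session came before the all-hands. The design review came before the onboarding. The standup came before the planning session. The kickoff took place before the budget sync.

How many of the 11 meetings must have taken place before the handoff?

Directly stated before the handoff: the client call, the demo, the design review, and the kickoff.
The budget sync reaches the handoff via the budget sync → the design review → the handoff.
That's the budget sync, the client call, the demo, the design review, and the kickoff — 5 in all.

5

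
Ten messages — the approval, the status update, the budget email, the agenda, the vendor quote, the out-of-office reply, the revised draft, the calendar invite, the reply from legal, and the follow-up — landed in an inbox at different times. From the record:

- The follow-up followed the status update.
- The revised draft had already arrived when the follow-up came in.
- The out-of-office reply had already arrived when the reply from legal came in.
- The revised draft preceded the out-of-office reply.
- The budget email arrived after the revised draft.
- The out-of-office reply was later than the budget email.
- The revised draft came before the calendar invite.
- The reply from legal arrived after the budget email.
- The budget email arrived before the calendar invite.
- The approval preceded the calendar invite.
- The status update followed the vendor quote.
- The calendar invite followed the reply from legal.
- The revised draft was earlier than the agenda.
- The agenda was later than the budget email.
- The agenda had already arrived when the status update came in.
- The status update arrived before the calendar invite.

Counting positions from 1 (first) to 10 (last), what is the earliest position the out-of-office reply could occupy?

3

The budget email and the revised draft must both come before the out-of-office reply — 2 forced predecessors.
Nothing else is forced ahead of the out-of-office reply, so its earliest slot is position 2 + 1 = 3.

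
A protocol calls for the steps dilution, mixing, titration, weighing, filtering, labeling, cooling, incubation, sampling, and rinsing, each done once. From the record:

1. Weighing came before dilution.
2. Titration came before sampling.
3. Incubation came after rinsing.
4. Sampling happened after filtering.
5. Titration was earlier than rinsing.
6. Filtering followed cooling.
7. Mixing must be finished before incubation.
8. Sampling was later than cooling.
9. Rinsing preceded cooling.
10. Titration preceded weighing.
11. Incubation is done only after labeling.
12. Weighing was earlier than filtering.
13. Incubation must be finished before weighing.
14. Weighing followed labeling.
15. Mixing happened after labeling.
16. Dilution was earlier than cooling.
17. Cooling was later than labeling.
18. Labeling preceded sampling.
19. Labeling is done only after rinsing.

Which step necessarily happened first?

Titration has a chain of constraints placing it before every other step, so titration must be first.

titration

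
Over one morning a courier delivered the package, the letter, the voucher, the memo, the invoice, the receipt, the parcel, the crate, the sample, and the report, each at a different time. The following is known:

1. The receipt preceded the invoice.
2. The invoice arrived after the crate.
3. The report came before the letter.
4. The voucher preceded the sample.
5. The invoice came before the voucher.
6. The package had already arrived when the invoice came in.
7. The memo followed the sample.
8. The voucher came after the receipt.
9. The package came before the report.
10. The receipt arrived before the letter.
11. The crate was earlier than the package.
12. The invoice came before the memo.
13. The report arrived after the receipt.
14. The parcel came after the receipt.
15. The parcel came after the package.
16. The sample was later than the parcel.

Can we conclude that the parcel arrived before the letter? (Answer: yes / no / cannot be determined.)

No chain of stated constraints runs from the parcel to the letter, and none runs from the letter to the parcel either.
So the relative order of the parcel and the letter is not fixed by the given facts.

cannot be determined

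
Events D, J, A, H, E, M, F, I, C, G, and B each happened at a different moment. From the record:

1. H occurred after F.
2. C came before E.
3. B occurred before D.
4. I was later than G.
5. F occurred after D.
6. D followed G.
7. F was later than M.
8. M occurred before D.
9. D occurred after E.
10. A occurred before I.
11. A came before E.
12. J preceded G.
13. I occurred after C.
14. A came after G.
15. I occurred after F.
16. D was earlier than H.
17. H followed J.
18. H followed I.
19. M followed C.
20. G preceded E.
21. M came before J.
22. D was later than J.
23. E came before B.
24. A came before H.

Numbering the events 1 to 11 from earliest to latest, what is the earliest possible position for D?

8

A, B, C, E, G, J, and M must all come before D — 7 forced predecessors.
Nothing else is forced ahead of D, so its earliest slot is position 7 + 1 = 8.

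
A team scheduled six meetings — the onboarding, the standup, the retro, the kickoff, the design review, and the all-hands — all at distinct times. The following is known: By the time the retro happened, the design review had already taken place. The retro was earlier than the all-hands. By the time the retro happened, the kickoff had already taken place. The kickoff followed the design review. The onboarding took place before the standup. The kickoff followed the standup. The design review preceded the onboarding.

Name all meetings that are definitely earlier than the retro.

the design review, the kickoff, the onboarding, the standup

Directly stated before the retro: the design review and the kickoff.
The onboarding reaches the retro via the onboarding → the standup → the kickoff → the retro.
The standup reaches the retro via the standup → the kickoff → the retro.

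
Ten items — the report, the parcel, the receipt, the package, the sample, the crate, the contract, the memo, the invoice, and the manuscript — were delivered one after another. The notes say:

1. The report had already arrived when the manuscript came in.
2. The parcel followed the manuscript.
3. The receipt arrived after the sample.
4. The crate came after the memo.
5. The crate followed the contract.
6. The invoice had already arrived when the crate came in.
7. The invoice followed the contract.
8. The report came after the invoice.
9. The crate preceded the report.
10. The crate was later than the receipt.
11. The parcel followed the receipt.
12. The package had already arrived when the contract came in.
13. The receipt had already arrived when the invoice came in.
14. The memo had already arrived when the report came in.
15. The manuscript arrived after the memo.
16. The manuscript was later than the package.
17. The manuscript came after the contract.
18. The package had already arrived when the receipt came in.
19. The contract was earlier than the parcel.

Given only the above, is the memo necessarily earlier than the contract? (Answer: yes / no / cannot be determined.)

cannot be determined

No chain of stated constraints runs from the memo to the contract, and none runs from the contract to the memo either.
So the relative order of the memo and the contract is not fixed by the given facts.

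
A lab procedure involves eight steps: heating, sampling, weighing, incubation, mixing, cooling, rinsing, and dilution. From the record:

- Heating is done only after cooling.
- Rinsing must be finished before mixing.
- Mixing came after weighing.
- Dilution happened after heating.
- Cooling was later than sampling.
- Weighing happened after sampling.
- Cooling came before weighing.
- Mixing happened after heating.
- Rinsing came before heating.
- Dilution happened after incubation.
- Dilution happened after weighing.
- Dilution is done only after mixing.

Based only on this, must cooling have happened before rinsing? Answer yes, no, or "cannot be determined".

cannot be determined

No chain of stated constraints runs from cooling to rinsing, and none runs from rinsing to cooling either.
So the relative order of cooling and rinsing is not fixed by the given facts.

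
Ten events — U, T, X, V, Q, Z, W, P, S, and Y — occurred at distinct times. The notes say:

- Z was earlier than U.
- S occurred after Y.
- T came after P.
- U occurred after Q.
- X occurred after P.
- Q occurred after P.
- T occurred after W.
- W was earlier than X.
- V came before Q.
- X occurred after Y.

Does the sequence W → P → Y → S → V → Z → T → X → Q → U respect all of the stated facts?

yes

Check each stated constraint against the proposed order — e.g. W is ahead of X; P is ahead of Q. Every pair is in the required order; nothing is violated.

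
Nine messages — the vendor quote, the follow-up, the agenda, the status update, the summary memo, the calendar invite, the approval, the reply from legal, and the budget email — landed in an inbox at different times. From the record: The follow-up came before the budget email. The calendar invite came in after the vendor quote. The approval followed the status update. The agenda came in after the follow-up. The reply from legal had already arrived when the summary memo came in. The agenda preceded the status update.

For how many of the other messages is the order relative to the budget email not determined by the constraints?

Forced before the budget email: the follow-up.
That leaves the agenda, the approval, the calendar invite, the reply from legal, the status update, the summary memo, and the vendor quote with no forced order relative to the budget email — 7.

7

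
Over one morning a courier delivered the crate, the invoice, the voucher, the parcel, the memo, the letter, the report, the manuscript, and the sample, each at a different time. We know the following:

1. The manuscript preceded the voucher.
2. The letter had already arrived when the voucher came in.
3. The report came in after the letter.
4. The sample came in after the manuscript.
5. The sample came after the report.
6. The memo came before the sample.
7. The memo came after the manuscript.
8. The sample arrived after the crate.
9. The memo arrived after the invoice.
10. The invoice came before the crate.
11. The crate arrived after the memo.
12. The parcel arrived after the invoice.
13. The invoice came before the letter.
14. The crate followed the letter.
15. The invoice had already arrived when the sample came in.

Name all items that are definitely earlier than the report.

the invoice, the letter

Directly stated before the report: the letter.
The invoice reaches the report via the invoice → the letter → the report.
No chain forces the crate (or any of the others) ahead of the report.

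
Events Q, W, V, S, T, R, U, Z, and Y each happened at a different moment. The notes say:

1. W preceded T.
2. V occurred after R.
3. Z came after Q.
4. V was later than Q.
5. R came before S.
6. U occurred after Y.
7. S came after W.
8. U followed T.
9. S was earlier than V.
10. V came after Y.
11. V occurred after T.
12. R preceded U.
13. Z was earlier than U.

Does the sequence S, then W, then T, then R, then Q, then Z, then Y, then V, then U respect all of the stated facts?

The constraints require W before S, but in the proposed sequence S appears ahead of W. That one violation is enough.

no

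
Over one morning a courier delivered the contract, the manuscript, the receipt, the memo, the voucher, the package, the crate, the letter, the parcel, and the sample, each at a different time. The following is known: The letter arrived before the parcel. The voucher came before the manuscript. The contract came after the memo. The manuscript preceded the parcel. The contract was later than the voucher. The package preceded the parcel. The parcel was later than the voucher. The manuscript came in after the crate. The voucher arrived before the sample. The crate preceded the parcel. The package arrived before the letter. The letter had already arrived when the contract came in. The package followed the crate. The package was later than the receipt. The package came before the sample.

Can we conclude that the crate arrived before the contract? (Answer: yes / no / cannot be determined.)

yes

Chain the constraints: the crate → the package → the letter → the contract. Each link is directly stated, so the crate comes before the contract.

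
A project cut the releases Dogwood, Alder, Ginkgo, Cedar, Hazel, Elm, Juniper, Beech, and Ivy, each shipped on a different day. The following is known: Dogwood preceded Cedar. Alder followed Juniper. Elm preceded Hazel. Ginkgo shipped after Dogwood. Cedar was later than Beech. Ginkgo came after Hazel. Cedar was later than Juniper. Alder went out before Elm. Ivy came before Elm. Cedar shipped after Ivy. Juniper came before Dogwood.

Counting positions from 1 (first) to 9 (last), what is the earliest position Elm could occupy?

Alder, Ivy, and Juniper must all come before Elm — 3 forced predecessors.
Nothing else is forced ahead of Elm, so its earliest slot is position 3 + 1 = 4.

4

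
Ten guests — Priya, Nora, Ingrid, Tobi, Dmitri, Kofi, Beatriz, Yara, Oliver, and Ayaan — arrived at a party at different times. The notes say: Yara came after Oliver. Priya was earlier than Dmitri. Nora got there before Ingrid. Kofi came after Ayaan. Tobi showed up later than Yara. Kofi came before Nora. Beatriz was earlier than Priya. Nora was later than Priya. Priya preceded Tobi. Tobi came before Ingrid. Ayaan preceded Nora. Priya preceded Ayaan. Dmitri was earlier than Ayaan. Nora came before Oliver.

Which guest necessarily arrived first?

Beatriz has a chain of constraints placing them before every other guest, so Beatriz must be first.

Beatriz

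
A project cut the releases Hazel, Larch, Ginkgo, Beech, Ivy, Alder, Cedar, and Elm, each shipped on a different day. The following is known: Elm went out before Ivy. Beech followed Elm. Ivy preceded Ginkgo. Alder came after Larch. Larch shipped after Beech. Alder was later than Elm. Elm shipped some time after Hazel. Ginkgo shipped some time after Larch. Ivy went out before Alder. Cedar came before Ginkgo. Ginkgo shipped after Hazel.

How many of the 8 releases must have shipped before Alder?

Directly stated before Alder: Elm, Ivy, and Larch.
Beech reaches Alder via Beech → Larch → Alder.
Hazel reaches Alder via Hazel → Elm → Alder.
No chain forces Ginkgo (or any of the others) ahead of Alder.
That's Beech, Elm, Hazel, Ivy, and Larch — 5 in all.

5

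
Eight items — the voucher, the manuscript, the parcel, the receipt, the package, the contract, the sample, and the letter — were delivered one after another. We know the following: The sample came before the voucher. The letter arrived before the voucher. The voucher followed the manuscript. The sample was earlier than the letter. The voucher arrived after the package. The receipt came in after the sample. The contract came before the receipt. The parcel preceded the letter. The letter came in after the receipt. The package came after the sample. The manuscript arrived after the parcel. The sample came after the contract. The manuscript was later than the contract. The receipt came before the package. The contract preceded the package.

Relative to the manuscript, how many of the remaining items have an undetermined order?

Forced before the manuscript: the contract and the parcel; forced after the manuscript: the voucher.
That leaves the letter, the package, the receipt, and the sample with no forced order relative to the manuscript — 4.

4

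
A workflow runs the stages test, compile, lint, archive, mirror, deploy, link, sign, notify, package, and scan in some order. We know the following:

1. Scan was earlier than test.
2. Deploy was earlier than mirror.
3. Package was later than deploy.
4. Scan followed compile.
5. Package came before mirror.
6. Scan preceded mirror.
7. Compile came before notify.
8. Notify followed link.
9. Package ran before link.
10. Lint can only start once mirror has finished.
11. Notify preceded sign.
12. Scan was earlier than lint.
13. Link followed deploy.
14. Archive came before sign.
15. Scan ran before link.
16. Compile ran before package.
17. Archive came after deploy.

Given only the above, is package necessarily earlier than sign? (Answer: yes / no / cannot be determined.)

Chain the constraints: package → link → notify → sign. Each link is directly stated, so package comes before sign.

yes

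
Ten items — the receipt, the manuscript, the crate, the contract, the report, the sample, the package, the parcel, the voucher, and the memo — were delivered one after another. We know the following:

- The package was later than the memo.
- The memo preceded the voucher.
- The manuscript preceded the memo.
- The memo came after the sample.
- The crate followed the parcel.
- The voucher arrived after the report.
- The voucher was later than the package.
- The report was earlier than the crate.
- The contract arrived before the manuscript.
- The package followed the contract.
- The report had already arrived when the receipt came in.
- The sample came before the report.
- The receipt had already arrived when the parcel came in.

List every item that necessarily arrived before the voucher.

Directly stated before the voucher: the memo, the package, and the report.
The contract reaches the voucher via the contract → the package → the voucher.
The manuscript reaches the voucher via the manuscript → the memo → the voucher.
The sample reaches the voucher via the sample → the report → the voucher.

the contract, the manuscript, the memo, the package, the report, the sample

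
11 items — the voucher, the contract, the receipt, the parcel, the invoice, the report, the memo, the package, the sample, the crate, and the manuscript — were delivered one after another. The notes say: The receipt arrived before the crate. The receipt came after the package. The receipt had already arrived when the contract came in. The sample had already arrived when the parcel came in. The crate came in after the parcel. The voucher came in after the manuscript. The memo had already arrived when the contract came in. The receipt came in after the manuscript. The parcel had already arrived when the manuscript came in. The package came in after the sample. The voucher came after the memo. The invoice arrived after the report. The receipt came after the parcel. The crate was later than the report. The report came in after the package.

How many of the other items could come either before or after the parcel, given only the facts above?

4

Forced before the parcel: the sample; forced after the parcel: the contract, the crate, the manuscript, the receipt, and the voucher.
That leaves the invoice, the memo, the package, and the report with no forced order relative to the parcel — 4.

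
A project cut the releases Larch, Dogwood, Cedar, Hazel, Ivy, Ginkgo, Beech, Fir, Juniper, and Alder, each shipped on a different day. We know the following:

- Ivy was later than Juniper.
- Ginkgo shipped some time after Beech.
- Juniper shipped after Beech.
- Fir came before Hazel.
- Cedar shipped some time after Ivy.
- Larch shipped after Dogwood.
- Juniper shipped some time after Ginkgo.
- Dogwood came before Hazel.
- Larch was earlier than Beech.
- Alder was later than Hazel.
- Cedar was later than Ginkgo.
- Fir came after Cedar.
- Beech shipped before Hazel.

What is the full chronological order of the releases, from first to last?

The constraints fix every adjacent pair, so only one ordering works:
Dogwood → Larch → Beech → Ginkgo → Juniper → Ivy → Cedar → Fir → Hazel → Alder.

Dogwood, Larch, Beech, Ginkgo, Juniper, Ivy, Cedar, Fir, Hazel, Alder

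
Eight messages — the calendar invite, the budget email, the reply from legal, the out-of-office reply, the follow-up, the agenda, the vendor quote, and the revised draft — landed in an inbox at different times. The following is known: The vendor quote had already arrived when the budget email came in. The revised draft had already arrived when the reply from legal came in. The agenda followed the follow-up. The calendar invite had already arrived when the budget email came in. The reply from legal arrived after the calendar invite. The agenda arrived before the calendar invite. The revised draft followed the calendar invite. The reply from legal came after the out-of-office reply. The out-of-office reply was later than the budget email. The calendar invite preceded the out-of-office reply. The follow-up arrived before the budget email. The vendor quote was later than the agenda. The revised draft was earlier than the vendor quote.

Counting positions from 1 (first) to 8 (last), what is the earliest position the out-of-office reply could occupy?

The agenda, the budget email, the calendar invite, the follow-up, the revised draft, and the vendor quote must all come before the out-of-office reply — 6 forced predecessors.
Nothing else is forced ahead of the out-of-office reply, so its earliest slot is position 6 + 1 = 7.

7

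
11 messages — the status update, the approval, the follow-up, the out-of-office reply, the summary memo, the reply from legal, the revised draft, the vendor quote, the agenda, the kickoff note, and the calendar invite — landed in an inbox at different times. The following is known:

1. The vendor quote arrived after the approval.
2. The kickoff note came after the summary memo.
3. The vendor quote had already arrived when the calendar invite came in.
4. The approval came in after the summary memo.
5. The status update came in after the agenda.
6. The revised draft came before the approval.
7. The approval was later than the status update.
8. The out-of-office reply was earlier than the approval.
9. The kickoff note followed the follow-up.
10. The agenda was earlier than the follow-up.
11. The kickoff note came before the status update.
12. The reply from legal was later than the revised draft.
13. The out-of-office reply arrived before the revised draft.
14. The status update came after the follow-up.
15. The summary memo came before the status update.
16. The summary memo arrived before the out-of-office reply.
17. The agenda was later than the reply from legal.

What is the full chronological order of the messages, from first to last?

The constraints fix every adjacent pair, so only one ordering works:
the summary memo → the out-of-office reply → the revised draft → the reply from legal → the agenda → the follow-up → the kickoff note → the status update → the approval → the vendor quote → the calendar invite.

the summary memo, the out-of-office reply, the revised draft, the reply from legal, the agenda, the follow-up, the kickoff note, the status update, the approval, the vendor quote, the calendar invite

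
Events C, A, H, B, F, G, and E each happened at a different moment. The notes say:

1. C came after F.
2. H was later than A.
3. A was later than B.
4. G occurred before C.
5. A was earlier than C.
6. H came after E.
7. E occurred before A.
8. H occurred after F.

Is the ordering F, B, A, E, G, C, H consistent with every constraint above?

no

The constraints require E before A, but in the proposed sequence A appears ahead of E. That one violation is enough.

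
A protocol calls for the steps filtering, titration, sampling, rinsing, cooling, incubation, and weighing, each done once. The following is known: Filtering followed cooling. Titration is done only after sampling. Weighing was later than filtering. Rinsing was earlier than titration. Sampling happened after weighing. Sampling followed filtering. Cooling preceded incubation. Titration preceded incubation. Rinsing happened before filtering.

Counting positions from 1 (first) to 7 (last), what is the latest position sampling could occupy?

5

Sampling must come before incubation and titration — 2 steps forced after it.
Everything else can be placed before sampling in some valid order, so sampling can sit as late as position 7 − 2 = 5.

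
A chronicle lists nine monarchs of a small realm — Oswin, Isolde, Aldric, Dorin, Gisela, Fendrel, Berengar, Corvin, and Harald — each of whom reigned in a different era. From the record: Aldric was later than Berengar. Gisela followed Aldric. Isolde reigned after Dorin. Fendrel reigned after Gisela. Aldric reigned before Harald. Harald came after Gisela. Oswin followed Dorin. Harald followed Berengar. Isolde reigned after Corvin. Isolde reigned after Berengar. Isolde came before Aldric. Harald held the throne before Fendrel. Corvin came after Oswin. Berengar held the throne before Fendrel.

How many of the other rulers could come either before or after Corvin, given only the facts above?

Forced before Corvin: Dorin and Oswin; forced after Corvin: Aldric, Fendrel, Gisela, Harald, and Isolde.
That leaves Berengar with no forced order relative to Corvin — 1.

1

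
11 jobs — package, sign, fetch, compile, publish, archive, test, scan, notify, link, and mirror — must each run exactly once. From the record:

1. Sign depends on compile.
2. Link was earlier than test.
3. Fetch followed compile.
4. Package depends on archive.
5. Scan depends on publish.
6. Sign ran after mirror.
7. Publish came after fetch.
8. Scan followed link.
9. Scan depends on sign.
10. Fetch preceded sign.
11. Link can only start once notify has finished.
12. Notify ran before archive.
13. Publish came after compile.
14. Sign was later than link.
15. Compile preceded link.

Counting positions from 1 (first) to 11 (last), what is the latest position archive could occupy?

10

Archive must come before package — 1 stage forced after it.
Everything else can be placed before archive in some valid order, so archive can sit as late as position 11 − 1 = 10.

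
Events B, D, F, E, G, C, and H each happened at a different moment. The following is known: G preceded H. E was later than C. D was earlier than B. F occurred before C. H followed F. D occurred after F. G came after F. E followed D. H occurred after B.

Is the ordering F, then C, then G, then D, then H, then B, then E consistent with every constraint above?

no

The constraints require B before H, but in the proposed sequence H appears ahead of B. That one violation is enough.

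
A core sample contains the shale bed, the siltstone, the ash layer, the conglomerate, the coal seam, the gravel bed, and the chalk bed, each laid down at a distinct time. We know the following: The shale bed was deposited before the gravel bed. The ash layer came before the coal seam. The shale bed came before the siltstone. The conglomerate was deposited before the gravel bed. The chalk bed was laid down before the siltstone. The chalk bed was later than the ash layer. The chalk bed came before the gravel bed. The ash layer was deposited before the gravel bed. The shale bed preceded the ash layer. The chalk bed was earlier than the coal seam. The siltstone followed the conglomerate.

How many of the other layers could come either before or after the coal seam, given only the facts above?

3

Forced before the coal seam: the ash layer, the chalk bed, and the shale bed.
That leaves the conglomerate, the gravel bed, and the siltstone with no forced order relative to the coal seam — 3.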